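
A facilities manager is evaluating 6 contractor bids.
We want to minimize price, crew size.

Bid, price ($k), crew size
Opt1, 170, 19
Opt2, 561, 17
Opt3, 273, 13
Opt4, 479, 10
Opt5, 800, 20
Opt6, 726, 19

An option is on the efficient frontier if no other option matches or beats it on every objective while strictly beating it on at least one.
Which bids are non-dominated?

Opt1: not dominated (best price).
Opt2: dominated by Opt3 (price 273≤561, crew size 13≤17).
Opt3: not dominated.
Opt4: not dominated (best crew size).
Opt5: dominated by Opt1 (price 170≤800, crew size 19≤20).
Opt6: dominated by Opt1 (price 170≤726, crew size 19≤19).

Opt1, Opt3, Opt4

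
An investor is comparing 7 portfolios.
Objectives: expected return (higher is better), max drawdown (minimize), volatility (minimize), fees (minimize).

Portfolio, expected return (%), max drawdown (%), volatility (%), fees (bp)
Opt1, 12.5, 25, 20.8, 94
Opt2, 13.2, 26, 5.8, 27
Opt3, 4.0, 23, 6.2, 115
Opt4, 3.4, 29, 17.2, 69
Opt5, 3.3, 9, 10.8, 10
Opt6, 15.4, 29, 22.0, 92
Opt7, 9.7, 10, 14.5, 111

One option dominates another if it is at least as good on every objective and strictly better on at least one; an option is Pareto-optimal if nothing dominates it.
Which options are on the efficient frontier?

Opt1, Opt2, Opt3, Opt5, Opt6, Opt7

Opt1: not dominated.
Opt2: not dominated (best volatility).
Opt3: not dominated.
Opt4: dominated by Opt2 (expected return 13.2≥3.4, max drawdown 26≤29, volatility 5.8≤17.2, fees 27≤69).
Opt5: not dominated (best max drawdown).
Opt6: not dominated (best expected return).
Opt7: not dominated.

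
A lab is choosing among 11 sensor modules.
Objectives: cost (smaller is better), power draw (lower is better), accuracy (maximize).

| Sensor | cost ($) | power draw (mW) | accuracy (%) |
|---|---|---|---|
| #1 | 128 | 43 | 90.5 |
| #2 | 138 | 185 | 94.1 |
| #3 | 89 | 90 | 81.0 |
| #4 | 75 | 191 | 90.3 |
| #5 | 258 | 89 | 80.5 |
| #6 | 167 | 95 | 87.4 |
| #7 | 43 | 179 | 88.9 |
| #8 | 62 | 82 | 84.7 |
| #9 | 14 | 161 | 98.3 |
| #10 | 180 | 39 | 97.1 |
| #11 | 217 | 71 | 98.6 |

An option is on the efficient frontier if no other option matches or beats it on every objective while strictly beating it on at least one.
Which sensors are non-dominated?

#1, #8, #9, #10, #11

#1: not dominated.
#2: dominated by #9 (cost 14≤138, power draw 161≤185, accuracy 98.3≥94.1).
#3: dominated by #8 (cost 62≤89, power draw 82≤90, accuracy 84.7≥81.0).
#4: dominated by #9 (cost 14≤75, power draw 161≤191, accuracy 98.3≥90.3).
#5: dominated by #1 (cost 128≤258, power draw 43≤89, accuracy 90.5≥80.5).
#6: dominated by #1 (cost 128≤167, power draw 43≤95, accuracy 90.5≥87.4).
#7: dominated by #9 (cost 14≤43, power draw 161≤179, accuracy 98.3≥88.9).
#8: not dominated.
#9: not dominated (best cost).
#10: not dominated (best power draw).
#11: not dominated (best accuracy).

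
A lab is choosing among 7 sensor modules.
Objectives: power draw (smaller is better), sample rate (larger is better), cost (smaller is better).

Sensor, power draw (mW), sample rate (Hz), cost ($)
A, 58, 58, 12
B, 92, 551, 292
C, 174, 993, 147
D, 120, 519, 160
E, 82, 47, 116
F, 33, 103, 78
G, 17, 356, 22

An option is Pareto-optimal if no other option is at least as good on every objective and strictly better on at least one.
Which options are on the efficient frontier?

A: not dominated (best cost).
B: not dominated.
C: not dominated (best sample rate).
D: not dominated.
E: dominated by A (power draw 58≤82, sample rate 58≥47, cost 12≤116).
F: dominated by G (power draw 17≤33, sample rate 356≥103, cost 22≤78).
G: not dominated (best power draw).

A, B, C, D, G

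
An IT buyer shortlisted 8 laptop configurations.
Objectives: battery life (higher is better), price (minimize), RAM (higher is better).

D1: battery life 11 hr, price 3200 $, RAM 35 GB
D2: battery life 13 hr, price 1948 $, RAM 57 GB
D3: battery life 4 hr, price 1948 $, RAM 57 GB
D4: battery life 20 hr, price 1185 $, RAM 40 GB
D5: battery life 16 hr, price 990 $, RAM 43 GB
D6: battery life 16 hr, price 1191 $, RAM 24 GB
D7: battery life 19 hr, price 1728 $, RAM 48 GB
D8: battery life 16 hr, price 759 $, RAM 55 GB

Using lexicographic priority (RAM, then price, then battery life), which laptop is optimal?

D2

First maximize RAM: best is 57, kept {D2, D3}.
Then minimize price: best is 1948, kept {D2, D3}.
Then maximize battery life: best is 13, kept {D2}.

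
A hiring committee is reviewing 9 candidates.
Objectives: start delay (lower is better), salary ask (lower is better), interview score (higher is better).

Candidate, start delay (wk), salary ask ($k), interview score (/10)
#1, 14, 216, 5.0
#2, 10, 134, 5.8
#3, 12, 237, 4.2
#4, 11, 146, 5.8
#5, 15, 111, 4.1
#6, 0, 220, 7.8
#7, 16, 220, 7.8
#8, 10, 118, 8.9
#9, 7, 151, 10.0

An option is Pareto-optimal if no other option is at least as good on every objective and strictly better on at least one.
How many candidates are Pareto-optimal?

4

#1: dominated by #2 (start delay 10≤14, salary ask 134≤216, interview score 5.8≥5.0).
#2: dominated by #8 (start delay 10≤10, salary ask 118≤134, interview score 8.9≥5.8).
#3: dominated by #2 (start delay 10≤12, salary ask 134≤237, interview score 5.8≥4.2).
#4: dominated by #2 (start delay 10≤11, salary ask 134≤146, interview score 5.8≥5.8).
#5: not dominated (best salary ask).
#6: not dominated (best start delay).
#7: dominated by #6 (start delay 0≤16, salary ask 220≤220, interview score 7.8≥7.8).
#8: not dominated.
#9: not dominated (best interview score).
Pareto-optimal: #5, #6, #8, #9 → 4.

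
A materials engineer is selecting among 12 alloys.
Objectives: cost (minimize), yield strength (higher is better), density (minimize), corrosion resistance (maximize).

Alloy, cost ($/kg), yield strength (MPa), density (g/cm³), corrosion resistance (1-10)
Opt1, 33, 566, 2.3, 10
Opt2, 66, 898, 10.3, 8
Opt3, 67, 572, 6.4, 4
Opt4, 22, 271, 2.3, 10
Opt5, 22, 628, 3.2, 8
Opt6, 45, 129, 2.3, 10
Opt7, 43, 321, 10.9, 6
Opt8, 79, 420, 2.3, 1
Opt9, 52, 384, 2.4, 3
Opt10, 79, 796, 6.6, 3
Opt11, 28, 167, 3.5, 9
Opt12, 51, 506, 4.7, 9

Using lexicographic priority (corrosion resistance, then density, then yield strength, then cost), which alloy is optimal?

Opt1

First maximize corrosion resistance: best is 10, kept {Opt1, Opt4, Opt6}.
Then minimize density: best is 2.3, kept {Opt1, Opt4, Opt6}.
Then maximize yield strength: best is 566, kept {Opt1}.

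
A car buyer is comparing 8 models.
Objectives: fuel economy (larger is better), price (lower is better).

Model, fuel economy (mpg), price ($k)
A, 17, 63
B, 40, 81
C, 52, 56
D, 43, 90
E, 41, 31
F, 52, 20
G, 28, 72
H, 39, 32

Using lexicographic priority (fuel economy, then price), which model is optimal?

First maximize fuel economy: best is 52, kept {C, F}.
Then minimize price: best is 20, kept {F}.

F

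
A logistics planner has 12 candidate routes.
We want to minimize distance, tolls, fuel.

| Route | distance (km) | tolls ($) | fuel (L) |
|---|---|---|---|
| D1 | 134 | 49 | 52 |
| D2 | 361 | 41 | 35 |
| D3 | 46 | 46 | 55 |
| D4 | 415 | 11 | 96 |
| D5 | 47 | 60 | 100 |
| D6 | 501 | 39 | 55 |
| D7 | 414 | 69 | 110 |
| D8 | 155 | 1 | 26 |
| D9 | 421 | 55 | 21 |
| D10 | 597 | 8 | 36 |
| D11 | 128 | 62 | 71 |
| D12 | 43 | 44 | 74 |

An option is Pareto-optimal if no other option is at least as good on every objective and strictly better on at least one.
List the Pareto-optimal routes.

D1: not dominated.
D2: dominated by D8 (distance 155≤361, tolls 1≤41, fuel 26≤35).
D3: not dominated.
D4: dominated by D8 (distance 155≤415, tolls 1≤11, fuel 26≤96).
D5: dominated by D3 (distance 46≤47, tolls 46≤60, fuel 55≤100).
D6: dominated by D8 (distance 155≤501, tolls 1≤39, fuel 26≤55).
D7: dominated by D1 (distance 134≤414, tolls 49≤69, fuel 52≤110).
D8: not dominated (best tolls).
D9: not dominated (best fuel).
D10: dominated by D8 (distance 155≤597, tolls 1≤8, fuel 26≤36).
D11: dominated by D3 (distance 46≤128, tolls 46≤62, fuel 55≤71).
D12: not dominated (best distance).

D1, D3, D8, D9, D12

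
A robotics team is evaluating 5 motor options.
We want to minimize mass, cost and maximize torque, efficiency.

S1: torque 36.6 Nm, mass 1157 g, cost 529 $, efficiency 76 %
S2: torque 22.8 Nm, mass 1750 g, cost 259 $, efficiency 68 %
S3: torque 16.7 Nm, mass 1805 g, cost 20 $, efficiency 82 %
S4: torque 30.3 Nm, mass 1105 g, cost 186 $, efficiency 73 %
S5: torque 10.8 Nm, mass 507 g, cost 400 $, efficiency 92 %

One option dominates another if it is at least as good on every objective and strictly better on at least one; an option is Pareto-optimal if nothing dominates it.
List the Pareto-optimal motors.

S1: not dominated (best torque).
S2: dominated by S4 (torque 30.3≥22.8, mass 1105≤1750, cost 186≤259, efficiency 73≥68).
S3: not dominated (best cost).
S4: not dominated.
S5: not dominated (best mass).

S1, S3, S4, S5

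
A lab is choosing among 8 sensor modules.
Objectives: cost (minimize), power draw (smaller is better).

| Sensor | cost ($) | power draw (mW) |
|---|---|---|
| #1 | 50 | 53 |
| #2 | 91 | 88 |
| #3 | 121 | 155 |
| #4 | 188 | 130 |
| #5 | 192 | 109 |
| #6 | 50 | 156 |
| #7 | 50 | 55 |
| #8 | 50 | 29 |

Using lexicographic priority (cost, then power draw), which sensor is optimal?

First minimize cost: best is 50, kept {#1, #6, #7, #8}.
Then minimize power draw: best is 29, kept {#8}.

#8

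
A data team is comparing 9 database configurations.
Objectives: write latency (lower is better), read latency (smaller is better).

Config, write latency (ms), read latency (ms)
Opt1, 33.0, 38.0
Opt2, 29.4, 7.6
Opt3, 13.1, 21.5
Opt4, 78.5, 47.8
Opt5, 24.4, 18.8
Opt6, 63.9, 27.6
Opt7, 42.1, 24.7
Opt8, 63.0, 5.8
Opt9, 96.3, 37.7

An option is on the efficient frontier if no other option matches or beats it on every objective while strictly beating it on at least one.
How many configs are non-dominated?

Opt1: dominated by Opt2 (write latency 29.4≤33.0, read latency 7.6≤38.0).
Opt2: not dominated.
Opt3: not dominated (best write latency).
Opt4: dominated by Opt1 (write latency 33.0≤78.5, read latency 38.0≤47.8).
Opt5: not dominated.
Opt6: dominated by Opt2 (write latency 29.4≤63.9, read latency 7.6≤27.6).
Opt7: dominated by Opt2 (write latency 29.4≤42.1, read latency 7.6≤24.7).
Opt8: not dominated (best read latency).
Opt9: dominated by Opt2 (write latency 29.4≤96.3, read latency 7.6≤37.7).
Pareto-optimal: Opt2, Opt3, Opt5, Opt8 → 4.

4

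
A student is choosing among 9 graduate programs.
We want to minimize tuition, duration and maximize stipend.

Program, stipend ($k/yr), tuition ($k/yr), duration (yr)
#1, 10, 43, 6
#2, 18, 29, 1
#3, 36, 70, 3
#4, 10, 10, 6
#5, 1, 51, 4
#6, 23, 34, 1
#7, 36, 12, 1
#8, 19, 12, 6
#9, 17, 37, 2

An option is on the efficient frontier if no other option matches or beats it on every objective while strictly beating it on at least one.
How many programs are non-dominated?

#1: dominated by #2 (stipend 18≥10, tuition 29≤43, duration 1≤6).
#2: dominated by #7 (stipend 36≥18, tuition 12≤29, duration 1≤1).
#3: dominated by #7 (stipend 36≥36, tuition 12≤70, duration 1≤3).
#4: not dominated (best tuition).
#5: dominated by #2 (stipend 18≥1, tuition 29≤51, duration 1≤4).
#6: dominated by #7 (stipend 36≥23, tuition 12≤34, duration 1≤1).
#7: not dominated.
#8: dominated by #7 (stipend 36≥19, tuition 12≤12, duration 1≤6).
#9: dominated by #2 (stipend 18≥17, tuition 29≤37, duration 1≤2).
Pareto-optimal: #4, #7 → 2.

2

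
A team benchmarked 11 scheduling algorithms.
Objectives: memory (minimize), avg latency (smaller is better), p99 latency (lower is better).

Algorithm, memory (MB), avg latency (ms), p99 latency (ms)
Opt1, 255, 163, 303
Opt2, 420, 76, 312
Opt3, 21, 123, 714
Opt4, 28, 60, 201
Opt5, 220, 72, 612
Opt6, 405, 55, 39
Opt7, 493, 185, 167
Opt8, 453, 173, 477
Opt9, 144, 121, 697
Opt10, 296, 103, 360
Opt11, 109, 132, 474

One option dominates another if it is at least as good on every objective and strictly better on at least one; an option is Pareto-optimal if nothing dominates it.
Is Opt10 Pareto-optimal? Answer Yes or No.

Opt4 vs Opt10: memory 28≤296, avg latency 60≤103, p99 latency 201≤360 — Opt4 is at least as good on every objective and strictly better on at least one, so Opt4 dominates Opt10.

No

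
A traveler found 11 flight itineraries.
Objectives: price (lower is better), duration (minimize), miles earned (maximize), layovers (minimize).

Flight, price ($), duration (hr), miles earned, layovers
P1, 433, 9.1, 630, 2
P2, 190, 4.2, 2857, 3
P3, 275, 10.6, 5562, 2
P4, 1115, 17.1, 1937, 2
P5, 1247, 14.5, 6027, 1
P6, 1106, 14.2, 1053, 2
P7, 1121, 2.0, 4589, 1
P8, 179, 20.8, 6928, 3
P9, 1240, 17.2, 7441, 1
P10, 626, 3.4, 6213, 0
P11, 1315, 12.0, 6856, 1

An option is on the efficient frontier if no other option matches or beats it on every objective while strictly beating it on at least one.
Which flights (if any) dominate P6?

P3, P10

P3: price 275≤1106, duration 10.6≤14.2, miles earned 5562≥1053, layovers 2≤2 — dominates P6.
P10: price 626≤1106, duration 3.4≤14.2, miles earned 6213≥1053, layovers 0≤2 — dominates P6.
Others (P1, P2, P4, P5, P7, P8, P9, P11) are each worse than P6 on at least one objective.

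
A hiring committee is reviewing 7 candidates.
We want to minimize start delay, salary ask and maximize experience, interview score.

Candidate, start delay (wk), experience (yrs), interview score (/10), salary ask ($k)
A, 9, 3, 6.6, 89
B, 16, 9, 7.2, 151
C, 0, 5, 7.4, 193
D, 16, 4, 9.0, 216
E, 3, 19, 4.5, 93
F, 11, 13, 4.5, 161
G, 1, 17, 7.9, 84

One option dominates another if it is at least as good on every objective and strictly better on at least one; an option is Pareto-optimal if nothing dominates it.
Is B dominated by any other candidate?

Yes

G vs B: start delay 1≤16, experience 17≥9, interview score 7.9≥7.2, salary ask 84≤151 — G is at least as good on every objective and strictly better on at least one, so G dominates B.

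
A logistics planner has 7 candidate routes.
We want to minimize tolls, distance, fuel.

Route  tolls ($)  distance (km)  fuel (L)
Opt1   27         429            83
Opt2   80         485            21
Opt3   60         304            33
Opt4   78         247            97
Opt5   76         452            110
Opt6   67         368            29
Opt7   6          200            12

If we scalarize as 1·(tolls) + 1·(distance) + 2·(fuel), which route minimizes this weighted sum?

Opt7

Opt1: 1·27 + 1·429 + 2·83 = 622
Opt2: 1·80 + 1·485 + 2·21 = 607
Opt3: 1·60 + 1·304 + 2·33 = 430
Opt4: 1·78 + 1·247 + 2·97 = 519
Opt5: 1·76 + 1·452 + 2·110 = 748
Opt6: 1·67 + 1·368 + 2·29 = 493
Opt7: 1·6 + 1·200 + 2·12 = 230
Lowest: Opt7 at 230.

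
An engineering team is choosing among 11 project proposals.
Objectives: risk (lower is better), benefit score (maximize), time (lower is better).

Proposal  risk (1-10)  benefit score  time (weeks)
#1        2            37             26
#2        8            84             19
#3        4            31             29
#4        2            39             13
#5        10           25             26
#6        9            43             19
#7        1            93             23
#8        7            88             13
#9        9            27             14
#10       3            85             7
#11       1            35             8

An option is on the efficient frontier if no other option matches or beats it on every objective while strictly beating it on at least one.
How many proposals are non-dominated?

#1: dominated by #4 (risk 2≤2, benefit score 39≥37, time 13≤26).
#2: dominated by #8 (risk 7≤8, benefit score 88≥84, time 13≤19).
#3: dominated by #1 (risk 2≤4, benefit score 37≥31, time 26≤29).
#4: not dominated.
#5: dominated by #1 (risk 2≤10, benefit score 37≥25, time 26≤26).
#6: dominated by #2 (risk 8≤9, benefit score 84≥43, time 19≤19).
#7: not dominated (best benefit score).
#8: not dominated.
#9: dominated by #4 (risk 2≤9, benefit score 39≥27, time 13≤14).
#10: not dominated (best time).
#11: not dominated.
Pareto-optimal: #4, #7, #8, #10, #11 → 5.

5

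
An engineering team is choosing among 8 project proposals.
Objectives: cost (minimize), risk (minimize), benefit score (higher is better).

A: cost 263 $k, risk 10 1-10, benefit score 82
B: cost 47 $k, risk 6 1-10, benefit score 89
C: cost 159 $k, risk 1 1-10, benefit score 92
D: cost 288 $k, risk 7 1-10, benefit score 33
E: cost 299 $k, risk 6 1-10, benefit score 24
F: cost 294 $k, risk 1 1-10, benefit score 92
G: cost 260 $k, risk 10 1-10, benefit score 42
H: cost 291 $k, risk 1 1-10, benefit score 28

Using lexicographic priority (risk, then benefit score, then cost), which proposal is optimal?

C

First minimize risk: best is 1, kept {C, F, H}.
Then maximize benefit score: best is 92, kept {C, F}.
Then minimize cost: best is 159, kept {C}.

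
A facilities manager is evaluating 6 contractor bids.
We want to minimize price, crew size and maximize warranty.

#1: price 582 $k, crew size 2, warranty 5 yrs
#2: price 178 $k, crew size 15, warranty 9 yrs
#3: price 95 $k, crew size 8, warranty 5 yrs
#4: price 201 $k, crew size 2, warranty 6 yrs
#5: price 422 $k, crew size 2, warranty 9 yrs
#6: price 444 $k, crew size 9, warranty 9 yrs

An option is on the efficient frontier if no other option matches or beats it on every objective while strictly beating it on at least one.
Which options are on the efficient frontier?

#2, #3, #4, #5

#1: dominated by #4 (price 201≤582, crew size 2≤2, warranty 6≥5).
#2: not dominated.
#3: not dominated (best price).
#4: not dominated.
#5: not dominated.
#6: dominated by #5 (price 422≤444, crew size 2≤9, warranty 9≥9).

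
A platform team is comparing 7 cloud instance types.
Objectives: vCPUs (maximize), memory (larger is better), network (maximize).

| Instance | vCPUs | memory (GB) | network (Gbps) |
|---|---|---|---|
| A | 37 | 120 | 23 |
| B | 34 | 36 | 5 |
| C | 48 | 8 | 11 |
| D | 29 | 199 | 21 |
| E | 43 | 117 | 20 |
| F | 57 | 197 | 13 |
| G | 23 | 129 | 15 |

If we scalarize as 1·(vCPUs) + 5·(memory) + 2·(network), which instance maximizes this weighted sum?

A: 1·37 + 5·120 + 2·23 = 683
B: 1·34 + 5·36 + 2·5 = 224
C: 1·48 + 5·8 + 2·11 = 110
D: 1·29 + 5·199 + 2·21 = 1066
E: 1·43 + 5·117 + 2·20 = 668
F: 1·57 + 5·197 + 2·13 = 1068
G: 1·23 + 5·129 + 2·15 = 698
Highest: F at 1068.

F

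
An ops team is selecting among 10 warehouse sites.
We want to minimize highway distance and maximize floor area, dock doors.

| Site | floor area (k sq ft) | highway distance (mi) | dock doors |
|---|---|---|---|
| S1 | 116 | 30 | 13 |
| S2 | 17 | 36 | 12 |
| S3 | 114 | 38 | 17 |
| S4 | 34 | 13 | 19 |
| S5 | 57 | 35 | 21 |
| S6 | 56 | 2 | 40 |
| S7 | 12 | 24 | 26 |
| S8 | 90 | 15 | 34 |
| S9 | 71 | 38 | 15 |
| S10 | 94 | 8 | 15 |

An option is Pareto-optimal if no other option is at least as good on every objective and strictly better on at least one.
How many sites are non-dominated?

5

S1: not dominated (best floor area).
S2: dominated by S1 (floor area 116≥17, highway distance 30≤36, dock doors 13≥12).
S3: not dominated.
S4: dominated by S6 (floor area 56≥34, highway distance 2≤13, dock doors 40≥19).
S5: dominated by S8 (floor area 90≥57, highway distance 15≤35, dock doors 34≥21).
S6: not dominated (best highway distance).
S7: dominated by S6 (floor area 56≥12, highway distance 2≤24, dock doors 40≥26).
S8: not dominated.
S9: dominated by S3 (floor area 114≥71, highway distance 38≤38, dock doors 17≥15).
S10: not dominated.
Pareto-optimal: S1, S3, S6, S8, S10 → 5.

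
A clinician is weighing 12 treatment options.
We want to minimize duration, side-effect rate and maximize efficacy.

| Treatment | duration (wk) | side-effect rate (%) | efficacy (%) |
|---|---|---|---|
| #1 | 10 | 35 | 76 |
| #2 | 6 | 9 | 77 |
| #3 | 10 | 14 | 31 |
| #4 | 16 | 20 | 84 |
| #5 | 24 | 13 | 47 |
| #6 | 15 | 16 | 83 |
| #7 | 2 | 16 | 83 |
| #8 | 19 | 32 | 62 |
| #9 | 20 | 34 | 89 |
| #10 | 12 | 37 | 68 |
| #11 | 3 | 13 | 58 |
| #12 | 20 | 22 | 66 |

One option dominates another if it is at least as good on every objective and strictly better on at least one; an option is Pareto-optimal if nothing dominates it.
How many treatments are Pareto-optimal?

#1: dominated by #2 (duration 6≤10, side-effect rate 9≤35, efficacy 77≥76).
#2: not dominated (best side-effect rate).
#3: dominated by #2 (duration 6≤10, side-effect rate 9≤14, efficacy 77≥31).
#4: not dominated.
#5: dominated by #2 (duration 6≤24, side-effect rate 9≤13, efficacy 77≥47).
#6: dominated by #7 (duration 2≤15, side-effect rate 16≤16, efficacy 83≥83).
#7: not dominated (best duration).
#8: dominated by #2 (duration 6≤19, side-effect rate 9≤32, efficacy 77≥62).
#9: not dominated (best efficacy).
#10: dominated by #1 (duration 10≤12, side-effect rate 35≤37, efficacy 76≥68).
#11: not dominated.
#12: dominated by #2 (duration 6≤20, side-effect rate 9≤22, efficacy 77≥66).
Pareto-optimal: #2, #4, #7, #9, #11 → 5.

5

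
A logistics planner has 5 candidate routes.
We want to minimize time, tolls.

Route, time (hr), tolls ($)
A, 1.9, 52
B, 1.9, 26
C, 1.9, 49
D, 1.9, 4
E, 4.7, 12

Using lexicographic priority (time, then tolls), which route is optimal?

D

First minimize time: best is 1.9, kept {A, B, C, D}.
Then minimize tolls: best is 4, kept {D}.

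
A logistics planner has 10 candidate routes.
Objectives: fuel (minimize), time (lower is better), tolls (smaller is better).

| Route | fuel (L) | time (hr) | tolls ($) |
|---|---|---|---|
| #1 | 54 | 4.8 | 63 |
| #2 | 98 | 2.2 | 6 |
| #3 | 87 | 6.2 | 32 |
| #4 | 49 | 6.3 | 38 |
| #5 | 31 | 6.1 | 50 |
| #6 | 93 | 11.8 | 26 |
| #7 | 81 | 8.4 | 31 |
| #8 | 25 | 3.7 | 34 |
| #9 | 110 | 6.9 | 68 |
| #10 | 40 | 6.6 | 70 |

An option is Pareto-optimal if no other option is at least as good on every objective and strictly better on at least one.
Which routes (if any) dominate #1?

#8: fuel 25≤54, time 3.7≤4.8, tolls 34≤63 — dominates #1.
Others (#2, #3, #4, #5, #6, #7, #9, #10) are each worse than #1 on at least one objective.

#8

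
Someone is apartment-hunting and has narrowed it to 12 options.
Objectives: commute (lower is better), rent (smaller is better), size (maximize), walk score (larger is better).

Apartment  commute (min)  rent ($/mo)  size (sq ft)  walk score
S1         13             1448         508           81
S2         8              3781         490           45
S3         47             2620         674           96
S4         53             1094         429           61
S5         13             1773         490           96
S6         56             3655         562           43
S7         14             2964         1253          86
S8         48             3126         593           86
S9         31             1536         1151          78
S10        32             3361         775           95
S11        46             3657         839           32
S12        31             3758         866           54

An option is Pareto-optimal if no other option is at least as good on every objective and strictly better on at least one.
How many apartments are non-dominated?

S1: not dominated.
S2: not dominated (best commute).
S3: not dominated.
S4: not dominated (best rent).
S5: not dominated.
S6: dominated by S3 (commute 47≤56, rent 2620≤3655, size 674≥562, walk score 96≥43).
S7: not dominated (best size).
S8: dominated by S3 (commute 47≤48, rent 2620≤3126, size 674≥593, walk score 96≥86).
S9: not dominated.
S10: not dominated.
S11: dominated by S7 (commute 14≤46, rent 2964≤3657, size 1253≥839, walk score 86≥32).
S12: dominated by S7 (commute 14≤31, rent 2964≤3758, size 1253≥866, walk score 86≥54).
Pareto-optimal: S1, S2, S3, S4, S5, S7, S9, S10 → 8.

8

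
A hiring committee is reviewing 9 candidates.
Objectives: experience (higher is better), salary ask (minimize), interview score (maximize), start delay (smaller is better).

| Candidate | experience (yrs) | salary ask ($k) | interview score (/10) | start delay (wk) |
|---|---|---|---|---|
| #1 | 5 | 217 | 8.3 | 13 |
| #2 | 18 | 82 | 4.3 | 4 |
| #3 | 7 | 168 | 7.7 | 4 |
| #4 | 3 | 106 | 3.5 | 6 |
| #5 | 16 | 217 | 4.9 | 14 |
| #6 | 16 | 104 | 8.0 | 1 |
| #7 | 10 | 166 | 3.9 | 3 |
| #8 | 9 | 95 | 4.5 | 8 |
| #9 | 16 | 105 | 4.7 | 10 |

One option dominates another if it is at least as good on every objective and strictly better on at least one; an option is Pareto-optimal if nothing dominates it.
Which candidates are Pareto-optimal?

#1, #2, #6, #8

#1: not dominated (best interview score).
#2: not dominated (best experience).
#3: dominated by #6 (experience 16≥7, salary ask 104≤168, interview score 8.0≥7.7, start delay 1≤4).
#4: dominated by #2 (experience 18≥3, salary ask 82≤106, interview score 4.3≥3.5, start delay 4≤6).
#5: dominated by #6 (experience 16≥16, salary ask 104≤217, interview score 8.0≥4.9, start delay 1≤14).
#6: not dominated (best start delay).
#7: dominated by #6 (experience 16≥10, salary ask 104≤166, interview score 8.0≥3.9, start delay 1≤3).
#8: not dominated.
#9: dominated by #6 (experience 16≥16, salary ask 104≤105, interview score 8.0≥4.7, start delay 1≤10).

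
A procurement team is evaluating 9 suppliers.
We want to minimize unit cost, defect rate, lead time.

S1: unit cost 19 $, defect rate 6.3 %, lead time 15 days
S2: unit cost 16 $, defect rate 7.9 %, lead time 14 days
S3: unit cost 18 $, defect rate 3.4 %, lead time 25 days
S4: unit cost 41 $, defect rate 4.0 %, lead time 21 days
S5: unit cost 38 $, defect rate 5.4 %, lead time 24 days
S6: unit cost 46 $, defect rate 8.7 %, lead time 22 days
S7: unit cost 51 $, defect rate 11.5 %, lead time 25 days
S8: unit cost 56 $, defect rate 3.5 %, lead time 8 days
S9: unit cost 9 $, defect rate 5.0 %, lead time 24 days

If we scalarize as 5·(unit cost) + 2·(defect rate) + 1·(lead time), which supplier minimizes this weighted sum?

S1: 5·19 + 2·6.3 + 1·15 = 122.6
S2: 5·16 + 2·7.9 + 1·14 = 109.8
S3: 5·18 + 2·3.4 + 1·25 = 121.8
S4: 5·41 + 2·4.0 + 1·21 = 234.0
S5: 5·38 + 2·5.4 + 1·24 = 224.8
S6: 5·46 + 2·8.7 + 1·22 = 269.4
S7: 5·51 + 2·11.5 + 1·25 = 303.0
S8: 5·56 + 2·3.5 + 1·8 = 295.0
S9: 5·9 + 2·5.0 + 1·24 = 79.0
Lowest: S9 at 79.0.

S9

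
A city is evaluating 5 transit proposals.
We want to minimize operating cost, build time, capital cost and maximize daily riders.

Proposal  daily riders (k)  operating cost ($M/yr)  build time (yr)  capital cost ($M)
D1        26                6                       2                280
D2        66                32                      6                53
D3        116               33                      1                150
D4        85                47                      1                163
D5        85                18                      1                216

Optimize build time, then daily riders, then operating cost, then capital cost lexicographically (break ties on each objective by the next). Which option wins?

D3

First minimize build time: best is 1, kept {D3, D4, D5}.
Then maximize daily riders: best is 116, kept {D3}.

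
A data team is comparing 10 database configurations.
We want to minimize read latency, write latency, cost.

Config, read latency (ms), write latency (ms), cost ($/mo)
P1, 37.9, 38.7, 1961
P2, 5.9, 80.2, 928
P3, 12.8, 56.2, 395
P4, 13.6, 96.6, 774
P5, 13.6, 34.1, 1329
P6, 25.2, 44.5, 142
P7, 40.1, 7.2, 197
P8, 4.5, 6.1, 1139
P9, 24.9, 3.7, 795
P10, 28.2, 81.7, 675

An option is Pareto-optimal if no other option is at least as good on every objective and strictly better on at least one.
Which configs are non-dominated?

P1: dominated by P5 (read latency 13.6≤37.9, write latency 34.1≤38.7, cost 1329≤1961).
P2: not dominated.
P3: not dominated.
P4: dominated by P3 (read latency 12.8≤13.6, write latency 56.2≤96.6, cost 395≤774).
P5: dominated by P8 (read latency 4.5≤13.6, write latency 6.1≤34.1, cost 1139≤1329).
P6: not dominated (best cost).
P7: not dominated.
P8: not dominated (best read latency).
P9: not dominated (best write latency).
P10: dominated by P3 (read latency 12.8≤28.2, write latency 56.2≤81.7, cost 395≤675).

P2, P3, P6, P7, P8, P9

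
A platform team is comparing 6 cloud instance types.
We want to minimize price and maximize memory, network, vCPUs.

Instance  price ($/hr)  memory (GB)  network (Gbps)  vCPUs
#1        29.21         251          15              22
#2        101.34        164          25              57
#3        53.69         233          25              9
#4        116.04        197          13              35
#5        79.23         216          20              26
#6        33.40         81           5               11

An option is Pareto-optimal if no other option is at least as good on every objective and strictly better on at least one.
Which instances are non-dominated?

#1: not dominated (best price).
#2: not dominated (best vCPUs).
#3: not dominated.
#4: not dominated.
#5: not dominated.
#6: dominated by #1 (price 29.21≤33.40, memory 251≥81, network 15≥5, vCPUs 22≥11).

#1, #2, #3, #4, #5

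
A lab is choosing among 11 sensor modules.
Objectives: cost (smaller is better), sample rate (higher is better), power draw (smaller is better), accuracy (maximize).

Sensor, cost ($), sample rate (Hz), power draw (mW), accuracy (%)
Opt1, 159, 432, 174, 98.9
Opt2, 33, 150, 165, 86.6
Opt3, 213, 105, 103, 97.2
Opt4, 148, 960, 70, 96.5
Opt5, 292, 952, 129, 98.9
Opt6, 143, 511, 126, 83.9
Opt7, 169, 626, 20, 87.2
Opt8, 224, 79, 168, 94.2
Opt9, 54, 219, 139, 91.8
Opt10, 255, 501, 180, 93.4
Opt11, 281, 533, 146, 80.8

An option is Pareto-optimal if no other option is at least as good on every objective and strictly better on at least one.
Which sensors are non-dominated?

Opt1: not dominated.
Opt2: not dominated (best cost).
Opt3: not dominated.
Opt4: not dominated (best sample rate).
Opt5: not dominated.
Opt6: not dominated.
Opt7: not dominated (best power draw).
Opt8: dominated by Opt3 (cost 213≤224, sample rate 105≥79, power draw 103≤168, accuracy 97.2≥94.2).
Opt9: not dominated.
Opt10: dominated by Opt4 (cost 148≤255, sample rate 960≥501, power draw 70≤180, accuracy 96.5≥93.4).
Opt11: dominated by Opt4 (cost 148≤281, sample rate 960≥533, power draw 70≤146, accuracy 96.5≥80.8).

Opt1, Opt2, Opt3, Opt4, Opt5, Opt6, Opt7, Opt9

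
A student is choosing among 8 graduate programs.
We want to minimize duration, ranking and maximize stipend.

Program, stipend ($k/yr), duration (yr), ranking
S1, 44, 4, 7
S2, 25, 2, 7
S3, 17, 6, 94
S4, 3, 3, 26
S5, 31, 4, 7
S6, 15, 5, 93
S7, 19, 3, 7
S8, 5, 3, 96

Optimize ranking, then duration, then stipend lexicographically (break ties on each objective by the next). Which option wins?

First minimize ranking: best is 7, kept {S1, S2, S5, S7}.
Then minimize duration: best is 2, kept {S2}.

S2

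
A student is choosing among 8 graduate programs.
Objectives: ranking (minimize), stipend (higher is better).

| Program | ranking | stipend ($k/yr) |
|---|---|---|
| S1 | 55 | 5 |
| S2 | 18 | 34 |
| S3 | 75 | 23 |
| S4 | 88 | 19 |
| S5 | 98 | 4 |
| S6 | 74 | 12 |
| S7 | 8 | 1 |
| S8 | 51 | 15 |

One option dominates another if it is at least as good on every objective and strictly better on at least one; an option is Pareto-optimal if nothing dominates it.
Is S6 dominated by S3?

S3 vs S6: S3 is worse on ranking (75 vs 74), so it does not dominate S6.

No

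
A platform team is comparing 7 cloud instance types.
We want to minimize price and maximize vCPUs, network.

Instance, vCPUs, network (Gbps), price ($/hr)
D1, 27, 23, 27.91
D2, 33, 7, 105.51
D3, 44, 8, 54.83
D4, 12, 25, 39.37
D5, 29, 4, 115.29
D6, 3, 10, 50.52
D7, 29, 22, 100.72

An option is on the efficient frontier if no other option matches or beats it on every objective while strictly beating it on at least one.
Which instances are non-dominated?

D1: not dominated (best price).
D2: dominated by D3 (vCPUs 44≥33, network 8≥7, price 54.83≤105.51).
D3: not dominated (best vCPUs).
D4: not dominated (best network).
D5: dominated by D2 (vCPUs 33≥29, network 7≥4, price 105.51≤115.29).
D6: dominated by D1 (vCPUs 27≥3, network 23≥10, price 27.91≤50.52).
D7: not dominated.

D1, D3, D4, D7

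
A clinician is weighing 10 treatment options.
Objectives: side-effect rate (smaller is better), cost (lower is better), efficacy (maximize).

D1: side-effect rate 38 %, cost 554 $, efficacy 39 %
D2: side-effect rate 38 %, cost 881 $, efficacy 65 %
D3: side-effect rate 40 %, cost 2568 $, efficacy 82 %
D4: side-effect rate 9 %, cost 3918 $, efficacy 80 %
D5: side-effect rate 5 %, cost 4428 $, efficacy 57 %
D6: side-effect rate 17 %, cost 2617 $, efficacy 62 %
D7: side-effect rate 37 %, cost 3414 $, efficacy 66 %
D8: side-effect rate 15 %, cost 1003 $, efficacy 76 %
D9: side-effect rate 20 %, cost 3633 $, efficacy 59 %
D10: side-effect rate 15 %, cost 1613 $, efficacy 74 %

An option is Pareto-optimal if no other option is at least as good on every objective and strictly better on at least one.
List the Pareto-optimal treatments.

D1, D2, D3, D4, D5, D8

D1: not dominated (best cost).
D2: not dominated.
D3: not dominated (best efficacy).
D4: not dominated.
D5: not dominated (best side-effect rate).
D6: dominated by D8 (side-effect rate 15≤17, cost 1003≤2617, efficacy 76≥62).
D7: dominated by D8 (side-effect rate 15≤37, cost 1003≤3414, efficacy 76≥66).
D8: not dominated.
D9: dominated by D6 (side-effect rate 17≤20, cost 2617≤3633, efficacy 62≥59).
D10: dominated by D8 (side-effect rate 15≤15, cost 1003≤1613, efficacy 76≥74).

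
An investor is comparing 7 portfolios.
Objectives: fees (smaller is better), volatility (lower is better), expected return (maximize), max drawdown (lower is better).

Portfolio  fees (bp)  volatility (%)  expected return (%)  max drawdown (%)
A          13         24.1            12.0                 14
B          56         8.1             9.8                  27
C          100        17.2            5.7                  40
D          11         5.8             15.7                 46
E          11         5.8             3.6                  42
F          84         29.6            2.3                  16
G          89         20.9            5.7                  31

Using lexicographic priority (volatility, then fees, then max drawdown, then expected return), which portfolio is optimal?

E

First minimize volatility: best is 5.8, kept {D, E}.
Then minimize fees: best is 11, kept {D, E}.
Then minimize max drawdown: best is 42, kept {E}.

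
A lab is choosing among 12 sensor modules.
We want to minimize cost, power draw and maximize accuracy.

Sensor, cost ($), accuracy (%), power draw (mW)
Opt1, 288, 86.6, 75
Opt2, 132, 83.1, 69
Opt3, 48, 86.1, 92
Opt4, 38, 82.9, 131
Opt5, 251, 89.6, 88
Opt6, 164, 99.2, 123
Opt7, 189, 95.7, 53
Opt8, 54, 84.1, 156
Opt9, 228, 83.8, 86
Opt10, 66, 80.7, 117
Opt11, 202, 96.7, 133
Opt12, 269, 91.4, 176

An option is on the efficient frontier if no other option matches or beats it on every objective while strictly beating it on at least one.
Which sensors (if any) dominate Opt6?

Opt1: worse on cost (288 vs 164).
Opt2: worse on accuracy (83.1 vs 99.2).
Opt3: worse on accuracy (86.1 vs 99.2).
Opt4: worse on accuracy (82.9 vs 99.2).
Opt5: worse on cost (251 vs 164).
Opt7: worse on cost (189 vs 164).
Opt8: worse on accuracy (84.1 vs 99.2).
Opt9: worse on cost (228 vs 164).
Opt10: worse on accuracy (80.7 vs 99.2).
Opt11: worse on cost (202 vs 164).
Opt12: worse on cost (269 vs 164).
No option dominates Opt6.

none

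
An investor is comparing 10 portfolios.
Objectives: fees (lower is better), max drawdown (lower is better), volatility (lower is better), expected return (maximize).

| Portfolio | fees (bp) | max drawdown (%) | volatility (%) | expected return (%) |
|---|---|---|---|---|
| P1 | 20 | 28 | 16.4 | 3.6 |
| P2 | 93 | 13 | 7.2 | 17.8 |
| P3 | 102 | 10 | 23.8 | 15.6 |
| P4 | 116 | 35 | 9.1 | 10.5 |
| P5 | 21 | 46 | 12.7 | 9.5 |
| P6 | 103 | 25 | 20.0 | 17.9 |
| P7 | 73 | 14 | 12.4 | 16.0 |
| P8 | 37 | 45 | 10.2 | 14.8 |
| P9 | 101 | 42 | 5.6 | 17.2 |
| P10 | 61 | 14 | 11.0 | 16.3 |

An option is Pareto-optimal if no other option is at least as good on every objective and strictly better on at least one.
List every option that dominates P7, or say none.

P10

P10: fees 61≤73, max drawdown 14≤14, volatility 11.0≤12.4, expected return 16.3≥16.0 — dominates P7.
Others (P1, P2, P3, P4, P5, P6, P8, P9) are each worse than P7 on at least one objective.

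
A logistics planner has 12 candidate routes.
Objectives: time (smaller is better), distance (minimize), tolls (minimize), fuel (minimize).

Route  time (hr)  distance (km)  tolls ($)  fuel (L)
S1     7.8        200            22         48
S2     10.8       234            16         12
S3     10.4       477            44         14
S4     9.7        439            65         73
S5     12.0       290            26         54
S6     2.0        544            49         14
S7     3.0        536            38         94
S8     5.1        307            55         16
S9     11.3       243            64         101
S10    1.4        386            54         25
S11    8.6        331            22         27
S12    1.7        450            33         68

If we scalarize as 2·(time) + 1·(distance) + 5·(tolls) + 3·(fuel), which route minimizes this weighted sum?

S2

S1: 2·7.8 + 1·200 + 5·22 + 3·48 = 469.6
S2: 2·10.8 + 1·234 + 5·16 + 3·12 = 371.6
S3: 2·10.4 + 1·477 + 5·44 + 3·14 = 759.8
S4: 2·9.7 + 1·439 + 5·65 + 3·73 = 1002.4
S5: 2·12.0 + 1·290 + 5·26 + 3·54 = 606.0
S6: 2·2.0 + 1·544 + 5·49 + 3·14 = 835.0
S7: 2·3.0 + 1·536 + 5·38 + 3·94 = 1014.0
S8: 2·5.1 + 1·307 + 5·55 + 3·16 = 640.2
S9: 2·11.3 + 1·243 + 5·64 + 3·101 = 888.6
S10: 2·1.4 + 1·386 + 5·54 + 3·25 = 733.8
S11: 2·8.6 + 1·331 + 5·22 + 3·27 = 539.2
S12: 2·1.7 + 1·450 + 5·33 + 3·68 = 822.4
Lowest: S2 at 371.6.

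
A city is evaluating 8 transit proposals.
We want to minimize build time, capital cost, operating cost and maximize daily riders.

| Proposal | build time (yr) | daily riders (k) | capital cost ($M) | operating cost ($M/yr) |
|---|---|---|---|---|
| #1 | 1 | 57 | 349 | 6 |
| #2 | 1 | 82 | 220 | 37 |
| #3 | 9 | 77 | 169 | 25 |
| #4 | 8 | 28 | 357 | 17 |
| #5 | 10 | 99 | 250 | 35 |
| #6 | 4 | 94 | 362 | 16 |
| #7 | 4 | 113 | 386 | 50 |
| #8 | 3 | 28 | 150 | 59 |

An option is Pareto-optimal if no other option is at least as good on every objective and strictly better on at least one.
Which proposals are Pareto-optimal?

#1: not dominated (best operating cost).
#2: not dominated.
#3: not dominated.
#4: dominated by #1 (build time 1≤8, daily riders 57≥28, capital cost 349≤357, operating cost 6≤17).
#5: not dominated.
#6: not dominated.
#7: not dominated (best daily riders).
#8: not dominated (best capital cost).

#1, #2, #3, #5, #6, #7, #8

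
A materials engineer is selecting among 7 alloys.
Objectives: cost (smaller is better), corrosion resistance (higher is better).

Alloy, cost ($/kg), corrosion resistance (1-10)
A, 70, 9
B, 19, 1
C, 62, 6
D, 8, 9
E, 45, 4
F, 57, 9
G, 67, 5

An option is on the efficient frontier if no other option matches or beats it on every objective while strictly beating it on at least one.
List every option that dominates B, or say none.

D

D: cost 8≤19, corrosion resistance 9≥1 — dominates B.
Others (A, C, E, F, G) are each worse than B on at least one objective.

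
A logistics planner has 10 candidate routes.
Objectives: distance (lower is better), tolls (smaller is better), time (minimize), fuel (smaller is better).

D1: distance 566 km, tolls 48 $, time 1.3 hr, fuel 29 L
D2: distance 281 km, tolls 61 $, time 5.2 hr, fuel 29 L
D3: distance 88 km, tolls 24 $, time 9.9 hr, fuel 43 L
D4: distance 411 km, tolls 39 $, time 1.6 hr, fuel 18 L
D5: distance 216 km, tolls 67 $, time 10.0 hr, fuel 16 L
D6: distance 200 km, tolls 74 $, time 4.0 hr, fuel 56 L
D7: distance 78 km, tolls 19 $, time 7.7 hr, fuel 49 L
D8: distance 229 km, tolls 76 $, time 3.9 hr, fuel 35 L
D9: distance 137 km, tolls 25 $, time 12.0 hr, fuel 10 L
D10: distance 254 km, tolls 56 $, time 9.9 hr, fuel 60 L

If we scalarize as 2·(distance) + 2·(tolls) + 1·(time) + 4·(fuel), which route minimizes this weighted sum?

D1: 2·566 + 2·48 + 1·1.3 + 4·29 = 1345.3
D2: 2·281 + 2·61 + 1·5.2 + 4·29 = 805.2
D3: 2·88 + 2·24 + 1·9.9 + 4·43 = 405.9
D4: 2·411 + 2·39 + 1·1.6 + 4·18 = 973.6
D5: 2·216 + 2·67 + 1·10.0 + 4·16 = 640.0
D6: 2·200 + 2·74 + 1·4.0 + 4·56 = 776.0
D7: 2·78 + 2·19 + 1·7.7 + 4·49 = 397.7
D8: 2·229 + 2·76 + 1·3.9 + 4·35 = 753.9
D9: 2·137 + 2·25 + 1·12.0 + 4·10 = 376.0
D10: 2·254 + 2·56 + 1·9.9 + 4·60 = 869.9
Lowest: D9 at 376.0.

D9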